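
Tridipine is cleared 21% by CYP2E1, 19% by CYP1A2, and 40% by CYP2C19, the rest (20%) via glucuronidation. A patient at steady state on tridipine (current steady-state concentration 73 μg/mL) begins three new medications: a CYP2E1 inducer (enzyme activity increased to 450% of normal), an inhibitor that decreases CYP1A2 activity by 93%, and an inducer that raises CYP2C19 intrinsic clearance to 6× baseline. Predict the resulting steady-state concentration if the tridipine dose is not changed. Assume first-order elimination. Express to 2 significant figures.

21 μg/mL

The CYP2E1 pathway (21% of clearance) is boosted to 4.5× activity: 0.21 × 4.5 = 0.945.
The CYP1A2 pathway (19% of clearance) falls to 0.07× activity: 0.19 × 0.07 = 0.0133.
The CYP2C19 pathway (40% of clearance) rises to 6× activity: 0.4 × 6 = 2.4.
Non-CYP routes (20%) are unchanged.
Relative clearance = 0.945 + 0.0133 + 2.4 + 0.2 = 3.5583.
New steady-state concentration = 73 / 3.5583 = 21 μg/mL (concentration scales inversely with clearance).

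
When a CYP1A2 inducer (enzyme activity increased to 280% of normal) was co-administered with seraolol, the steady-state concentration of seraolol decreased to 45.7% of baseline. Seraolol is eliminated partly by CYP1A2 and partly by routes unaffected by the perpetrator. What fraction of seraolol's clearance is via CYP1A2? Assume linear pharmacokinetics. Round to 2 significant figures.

0.66

Write x for the fraction cleared via CYP1A2. The observed steady-state concentration change means clearance rose to 1/0.457 = 2.188 of baseline.
Only the CYP1A2 route changed, so 2.188 = x·2.8 + (1 − x), giving x = 0.66.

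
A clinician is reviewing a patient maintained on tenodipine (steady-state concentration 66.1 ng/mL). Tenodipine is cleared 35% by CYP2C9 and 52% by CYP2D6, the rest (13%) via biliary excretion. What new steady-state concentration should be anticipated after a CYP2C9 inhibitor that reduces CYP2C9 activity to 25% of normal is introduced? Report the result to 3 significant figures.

CYP2C9: 0.35 × 0.25 = 0.0875
CYP2D6: 0.52 (unchanged)
Other: 0.13 (unchanged)
CL_new/CL_old = 0.0875 + 0.52 + 0.13 = 0.7375.
With dosing unchanged, steady-state concentration scales as 1/CL: 66.1 / 0.7375 = 89.6 ng/mL.

89.6 ng/mL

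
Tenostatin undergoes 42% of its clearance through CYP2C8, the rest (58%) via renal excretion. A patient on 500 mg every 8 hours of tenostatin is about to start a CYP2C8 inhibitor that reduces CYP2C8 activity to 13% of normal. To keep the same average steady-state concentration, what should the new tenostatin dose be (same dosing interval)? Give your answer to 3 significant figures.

317 mg

CYP2C8: 0.42 × 0.13 = 0.0546
Other: 0.58 (unchanged)
New clearance relative to baseline: 0.0546 + 0.58 = 0.6346.
Css,avg = (dose rate)/CL, so holding Css fixed requires dose ∝ CL: 500 × 0.6346 = 317 mg.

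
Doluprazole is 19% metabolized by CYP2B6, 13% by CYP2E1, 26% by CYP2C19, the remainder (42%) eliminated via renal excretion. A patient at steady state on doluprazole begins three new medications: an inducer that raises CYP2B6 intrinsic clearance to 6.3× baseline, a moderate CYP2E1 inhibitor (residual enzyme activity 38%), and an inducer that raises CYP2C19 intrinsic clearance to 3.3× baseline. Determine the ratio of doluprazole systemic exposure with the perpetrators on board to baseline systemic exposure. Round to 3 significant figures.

0.396

The CYP2B6 pathway (19% of clearance) rises to 6.3× activity: 0.19 × 6.3 = 1.197.
The CYP2E1 pathway (13% of clearance) is reduced to 0.38× activity: 0.13 × 0.38 = 0.0494.
The CYP2C19 pathway (26% of clearance) increases to 3.3× activity: 0.26 × 3.3 = 0.858.
Non-CYP routes (42%) are unchanged.
Relative clearance = 1.197 + 0.0494 + 0.858 + 0.42 = 2.5244.
Because systemic exposure varies inversely with clearance, the combined effect is 1 / 2.5244 = 0.396.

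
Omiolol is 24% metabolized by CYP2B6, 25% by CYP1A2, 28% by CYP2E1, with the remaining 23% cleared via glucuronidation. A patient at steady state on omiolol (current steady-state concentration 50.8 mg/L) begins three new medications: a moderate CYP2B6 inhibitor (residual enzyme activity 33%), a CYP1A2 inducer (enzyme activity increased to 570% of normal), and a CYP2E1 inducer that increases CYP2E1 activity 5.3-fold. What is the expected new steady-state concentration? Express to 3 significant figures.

15.8 mg/L

The CYP2B6 pathway (24% of clearance) drops to 0.33× activity: 0.24 × 0.33 = 0.0792.
The CYP1A2 pathway (25% of clearance) rises to 5.7× activity: 0.25 × 5.7 = 1.425.
The CYP2E1 pathway (28% of clearance) rises to 5.3× activity: 0.28 × 5.3 = 1.484.
Non-CYP routes (23%) are unchanged.
CL_new/CL_old = 0.0792 + 1.425 + 1.484 + 0.23 = 3.2182.
Dividing the baseline by the relative clearance: 50.8 / 3.2182 = 15.8 mg/L.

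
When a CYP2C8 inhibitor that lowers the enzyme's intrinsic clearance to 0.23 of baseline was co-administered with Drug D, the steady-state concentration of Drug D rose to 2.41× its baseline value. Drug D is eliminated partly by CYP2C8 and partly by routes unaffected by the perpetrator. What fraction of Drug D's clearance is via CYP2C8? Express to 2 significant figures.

0.76

Call the CYP2C8 fraction fm. After the interaction, CL_new/CL_old = fm × 0.23 + (1 − fm).
Steady-state concentration ratio = 1 / (new CL fraction), so new CL fraction = 1 / 2.41 = 0.4149.
fm × 0.23 + 1 − fm = 0.4149  ⇒  fm × (0.23 − 1) = −0.5851  ⇒  fm = 0.76.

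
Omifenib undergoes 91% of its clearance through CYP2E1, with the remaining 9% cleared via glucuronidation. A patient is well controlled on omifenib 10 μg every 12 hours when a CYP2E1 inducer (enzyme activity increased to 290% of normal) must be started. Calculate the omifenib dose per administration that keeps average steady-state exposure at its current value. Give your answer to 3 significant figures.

27.3 μg

CYP2E1: 0.91 × 2.9 = 2.639
Other: 0.09 (unchanged)
CL_new/CL_old = 2.639 + 0.09 = 2.729.
To maintain the same steady-state level, dose must scale with clearance: new dose = 10 × 2.729 = 27.3 μg.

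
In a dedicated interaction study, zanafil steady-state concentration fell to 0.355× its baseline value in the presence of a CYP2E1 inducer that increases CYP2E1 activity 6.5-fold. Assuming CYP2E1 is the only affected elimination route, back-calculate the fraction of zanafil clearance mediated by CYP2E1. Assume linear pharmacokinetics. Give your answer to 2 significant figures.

CL'/CL = 1 / 0.355 = 2.817
6.5·fm + (1 − fm) = 2.817
fm = (2.817 − 1) / (6.5 − 1) = 0.33

0.33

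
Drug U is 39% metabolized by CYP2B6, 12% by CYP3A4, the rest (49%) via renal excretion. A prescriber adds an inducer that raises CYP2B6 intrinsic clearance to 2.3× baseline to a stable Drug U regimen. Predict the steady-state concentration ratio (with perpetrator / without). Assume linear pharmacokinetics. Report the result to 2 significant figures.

CYP2B6: 0.39 × 2.3 = 0.897
CYP3A4: 0.12 (unchanged)
Other: 0.49 (unchanged)
New clearance relative to baseline: 0.897 + 0.12 + 0.49 = 1.507.
Steady-state concentration is inversely proportional to clearance, so the fold-change is 1 / 1.507 = 0.66.

0.66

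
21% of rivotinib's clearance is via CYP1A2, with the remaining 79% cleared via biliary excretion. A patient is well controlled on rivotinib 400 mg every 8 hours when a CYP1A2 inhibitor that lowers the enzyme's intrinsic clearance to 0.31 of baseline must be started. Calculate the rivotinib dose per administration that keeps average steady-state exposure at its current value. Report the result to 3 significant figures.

342 mg

CYP1A2: 0.21 × 0.31 = 0.0651
Other: 0.79 (unchanged)
CL_new/CL_old = 0.0651 + 0.79 = 0.8551.
Css,avg = (dose rate)/CL, so holding Css fixed requires dose ∝ CL: 400 × 0.8551 = 342 mg.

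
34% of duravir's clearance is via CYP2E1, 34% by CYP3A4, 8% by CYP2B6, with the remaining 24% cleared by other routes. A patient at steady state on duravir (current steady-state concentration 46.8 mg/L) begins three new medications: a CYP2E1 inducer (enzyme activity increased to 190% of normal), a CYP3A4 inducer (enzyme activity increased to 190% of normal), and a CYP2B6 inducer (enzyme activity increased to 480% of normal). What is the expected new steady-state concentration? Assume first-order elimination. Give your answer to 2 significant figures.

24 mg/L

The CYP2E1 pathway (34% of clearance) rises to 1.9× activity: 0.34 × 1.9 = 0.646.
The CYP3A4 pathway (34% of clearance) increases to 1.9× activity: 0.34 × 1.9 = 0.646.
The CYP2B6 pathway (8% of clearance) increases to 4.8× activity: 0.08 × 4.8 = 0.384.
The remaining 24% of clearance is unaffected.
New clearance relative to baseline: 0.646 + 0.646 + 0.384 + 0.24 = 1.916.
Dividing the baseline by the relative clearance: 46.8 / 1.916 = 24 mg/L.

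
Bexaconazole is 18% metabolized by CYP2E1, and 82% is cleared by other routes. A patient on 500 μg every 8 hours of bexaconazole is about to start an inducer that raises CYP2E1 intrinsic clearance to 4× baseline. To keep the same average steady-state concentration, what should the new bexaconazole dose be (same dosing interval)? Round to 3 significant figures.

770 μg

The CYP2E1 pathway (18% of clearance) is boosted to 4× activity: 0.18 × 4 = 0.72.
The remaining 82% of clearance is unaffected.
New clearance relative to baseline: 0.72 + 0.82 = 1.54.
Exposure is unchanged when dose changes in proportion to clearance. New dose = 500 μg × 1.54 = 770 μg.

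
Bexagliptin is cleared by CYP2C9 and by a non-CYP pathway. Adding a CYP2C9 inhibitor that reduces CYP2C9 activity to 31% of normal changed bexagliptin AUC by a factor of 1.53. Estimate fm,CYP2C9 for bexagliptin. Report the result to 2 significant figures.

0.50

Write x for the fraction cleared via CYP2C9. The observed AUC change means clearance fell to 1/1.53 = 0.6536 of baseline.
Only the CYP2C9 route changed, so 0.6536 = x·0.31 + (1 − x), giving x = 0.50.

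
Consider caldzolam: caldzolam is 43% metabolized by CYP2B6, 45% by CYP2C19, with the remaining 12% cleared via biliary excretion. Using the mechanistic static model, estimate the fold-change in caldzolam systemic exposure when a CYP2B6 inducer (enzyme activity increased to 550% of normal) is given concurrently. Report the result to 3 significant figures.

The CYP2B6 pathway (43% of clearance) increases to 5.5× activity: 0.43 × 5.5 = 2.365.
CYP2C19 (45%) and the residual 12% are unaffected.
New clearance relative to baseline: 2.365 + 0.45 + 0.12 = 2.935.
Systemic exposure is inversely proportional to clearance, so the fold-change is 1 / 2.935 = 0.341.

0.341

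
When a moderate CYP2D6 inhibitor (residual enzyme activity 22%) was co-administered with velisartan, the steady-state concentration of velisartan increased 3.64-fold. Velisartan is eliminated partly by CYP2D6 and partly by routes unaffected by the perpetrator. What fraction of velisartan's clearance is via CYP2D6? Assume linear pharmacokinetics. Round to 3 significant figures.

0.930

Write x for the fraction cleared via CYP2D6. The observed steady-state concentration change means clearance fell to 1/3.64 = 0.2747 of baseline.
Setting x·0.22 + (1 − x) = 0.2747 and solving: x = (0.2747 − 1)/(0.22 − 1) = 0.930.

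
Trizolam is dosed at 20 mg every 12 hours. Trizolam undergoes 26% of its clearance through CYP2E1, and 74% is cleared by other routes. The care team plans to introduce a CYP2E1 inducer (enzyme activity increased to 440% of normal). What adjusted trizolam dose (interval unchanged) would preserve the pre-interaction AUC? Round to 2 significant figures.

The CYP2E1 pathway (26% of clearance) rises to 4.4× activity: 0.26 × 4.4 = 1.144.
Non-CYP routes (74%) are unchanged.
CL_new/CL_old = 1.144 + 0.74 = 1.884.
Css,avg = (dose rate)/CL, so holding Css fixed requires dose ∝ CL: 20 × 1.884 = 38 mg.

38 mg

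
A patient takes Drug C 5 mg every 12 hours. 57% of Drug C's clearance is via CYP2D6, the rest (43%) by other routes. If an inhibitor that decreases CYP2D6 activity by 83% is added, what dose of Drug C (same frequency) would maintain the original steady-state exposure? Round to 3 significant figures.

2.63 mg

The CYP2D6 pathway (57% of clearance) drops to 0.17× activity: 0.57 × 0.17 = 0.0969.
The remaining 43% of clearance is unaffected.
Relative clearance = 0.0969 + 0.43 = 0.5269.
Css,avg = (dose rate)/CL, so holding Css fixed requires dose ∝ CL: 5 × 0.5269 = 2.63 mg.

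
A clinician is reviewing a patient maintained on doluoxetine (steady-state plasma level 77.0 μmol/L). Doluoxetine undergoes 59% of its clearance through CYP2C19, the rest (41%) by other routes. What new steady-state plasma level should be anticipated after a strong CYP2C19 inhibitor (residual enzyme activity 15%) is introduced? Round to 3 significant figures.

154 μmol/L

The CYP2C19 pathway (59% of clearance) falls to 0.15× activity: 0.59 × 0.15 = 0.0885.
The remaining 41% of clearance is unaffected.
Relative clearance = 0.0885 + 0.41 = 0.4985.
Steady-state plasma level ∝ 1/CL, so new value = 77.0 / 0.4985 = 154 μmol/L.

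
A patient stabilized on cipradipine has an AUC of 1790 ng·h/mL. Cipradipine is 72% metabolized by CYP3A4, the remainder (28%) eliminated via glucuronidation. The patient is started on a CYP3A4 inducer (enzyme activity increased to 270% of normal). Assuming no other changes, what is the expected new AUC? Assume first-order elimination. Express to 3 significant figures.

The CYP3A4 pathway (72% of clearance) increases to 2.7× activity: 0.72 × 2.7 = 1.944.
The remaining 28% of clearance is unaffected.
New clearance relative to baseline: 1.944 + 0.28 = 2.224.
AUC ∝ 1/CL, so new value = 1790 / 2.224 = 805 ng·h/mL.

805 ng·h/mL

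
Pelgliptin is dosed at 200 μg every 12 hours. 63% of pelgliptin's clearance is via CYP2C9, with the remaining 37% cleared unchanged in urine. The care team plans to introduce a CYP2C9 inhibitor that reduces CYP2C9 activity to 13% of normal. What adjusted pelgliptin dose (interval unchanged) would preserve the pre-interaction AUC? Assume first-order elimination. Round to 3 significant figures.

90.4 μg

CYP2C9: 0.63 × 0.13 = 0.0819
Other: 0.37 (unchanged)
Relative clearance = 0.0819 + 0.37 = 0.4519.
Exposure is unchanged when dose changes in proportion to clearance. New dose = 200 μg × 0.4519 = 90.4 μg.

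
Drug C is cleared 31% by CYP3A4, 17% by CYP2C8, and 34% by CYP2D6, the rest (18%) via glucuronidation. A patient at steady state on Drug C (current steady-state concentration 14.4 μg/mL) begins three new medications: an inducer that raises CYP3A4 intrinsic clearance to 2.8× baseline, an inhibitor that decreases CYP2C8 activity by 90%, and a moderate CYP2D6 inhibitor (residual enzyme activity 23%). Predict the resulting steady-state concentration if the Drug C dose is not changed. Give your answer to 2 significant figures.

CYP3A4: 0.31 × 2.8 = 0.868
CYP2C8: 0.17 × 0.1 = 0.017
CYP2D6: 0.34 × 0.23 = 0.0782
Other: 0.18 (unchanged)
New clearance relative to baseline: 0.868 + 0.017 + 0.0782 + 0.18 = 1.1432.
New steady-state concentration = 14.4 / 1.1432 = 13 μg/mL (concentration scales inversely with clearance).

13 μg/mL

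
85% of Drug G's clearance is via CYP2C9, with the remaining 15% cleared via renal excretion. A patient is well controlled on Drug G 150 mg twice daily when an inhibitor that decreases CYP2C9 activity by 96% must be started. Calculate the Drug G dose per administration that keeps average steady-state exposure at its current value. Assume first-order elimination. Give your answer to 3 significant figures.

CYP2C9: 0.85 × 0.04 = 0.034
Other: 0.15 (unchanged)
New clearance relative to baseline: 0.034 + 0.15 = 0.184.
Css,avg = (dose rate)/CL, so holding Css fixed requires dose ∝ CL: 150 × 0.184 = 27.6 mg.

27.6 mg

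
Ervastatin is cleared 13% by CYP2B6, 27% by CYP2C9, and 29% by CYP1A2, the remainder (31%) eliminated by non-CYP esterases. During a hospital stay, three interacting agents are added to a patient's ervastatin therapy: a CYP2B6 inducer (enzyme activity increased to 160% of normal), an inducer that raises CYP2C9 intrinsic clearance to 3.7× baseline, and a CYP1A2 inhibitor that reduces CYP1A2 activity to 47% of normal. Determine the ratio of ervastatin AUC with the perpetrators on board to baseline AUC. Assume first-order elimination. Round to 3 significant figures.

0.605

The CYP2B6 pathway (13% of clearance) is boosted to 1.6× activity: 0.13 × 1.6 = 0.208.
The CYP2C9 pathway (27% of clearance) is boosted to 3.7× activity: 0.27 × 3.7 = 0.999.
The CYP1A2 pathway (29% of clearance) drops to 0.47× activity: 0.29 × 0.47 = 0.1363.
The remaining 31% of clearance is unaffected.
Relative clearance = 0.208 + 0.999 + 0.1363 + 0.31 = 1.6533.
AUC ∝ 1/CL: fold-change = 1 / 1.6533 = 0.605.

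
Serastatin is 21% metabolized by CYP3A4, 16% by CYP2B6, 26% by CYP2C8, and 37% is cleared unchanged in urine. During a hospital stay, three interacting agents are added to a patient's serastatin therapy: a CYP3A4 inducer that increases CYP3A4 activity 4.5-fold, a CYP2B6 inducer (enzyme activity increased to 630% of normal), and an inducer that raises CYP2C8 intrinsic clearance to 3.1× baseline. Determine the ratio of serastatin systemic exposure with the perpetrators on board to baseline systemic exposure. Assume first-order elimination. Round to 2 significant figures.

The CYP3A4 pathway (21% of clearance) is boosted to 4.5× activity: 0.21 × 4.5 = 0.945.
The CYP2B6 pathway (16% of clearance) increases to 6.3× activity: 0.16 × 6.3 = 1.008.
The CYP2C8 pathway (26% of clearance) increases to 3.1× activity: 0.26 × 3.1 = 0.806.
Non-CYP routes (37%) are unchanged.
New clearance relative to baseline: 0.945 + 1.008 + 0.806 + 0.37 = 3.129.
Systemic exposure ∝ 1/CL: fold-change = 1 / 3.129 = 0.32.

0.32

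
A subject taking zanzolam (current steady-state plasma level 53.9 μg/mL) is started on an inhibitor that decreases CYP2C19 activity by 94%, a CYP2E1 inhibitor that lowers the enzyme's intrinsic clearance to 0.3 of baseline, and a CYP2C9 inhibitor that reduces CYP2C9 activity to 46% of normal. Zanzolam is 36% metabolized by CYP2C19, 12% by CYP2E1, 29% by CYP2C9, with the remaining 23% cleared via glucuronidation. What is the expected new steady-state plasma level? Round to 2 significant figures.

CYP2C19: 0.36 × 0.06 = 0.0216
CYP2E1: 0.12 × 0.3 = 0.036
CYP2C9: 0.29 × 0.46 = 0.1334
Other: 0.23 (unchanged)
Relative clearance = 0.0216 + 0.036 + 0.1334 + 0.23 = 0.421.
Steady-state plasma level ∝ 1/CL: new value = 53.9 / 0.421 = 1.3 × 10² μg/mL.

1.3 × 10² μg/mL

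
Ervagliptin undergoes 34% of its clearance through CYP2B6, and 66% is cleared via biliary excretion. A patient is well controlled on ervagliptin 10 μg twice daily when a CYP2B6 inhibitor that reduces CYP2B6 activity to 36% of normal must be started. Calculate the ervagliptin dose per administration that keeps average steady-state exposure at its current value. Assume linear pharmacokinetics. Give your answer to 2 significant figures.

7.8 μg

The CYP2B6 pathway (34% of clearance) drops to 0.36× activity: 0.34 × 0.36 = 0.1224.
Non-CYP routes (66%) are unchanged.
Relative clearance = 0.1224 + 0.66 = 0.7824.
To maintain the same steady-state level, dose must scale with clearance: new dose = 10 × 0.7824 = 7.8 μg.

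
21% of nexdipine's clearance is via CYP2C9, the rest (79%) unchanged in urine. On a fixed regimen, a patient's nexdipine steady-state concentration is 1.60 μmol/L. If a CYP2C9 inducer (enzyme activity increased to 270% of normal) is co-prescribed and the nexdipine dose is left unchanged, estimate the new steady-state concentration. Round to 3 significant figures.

1.18 μmol/L

The CYP2C9 pathway (21% of clearance) is boosted to 2.7× activity: 0.21 × 2.7 = 0.567.
The remaining 79% of clearance is unaffected.
Relative clearance = 0.567 + 0.79 = 1.357.
With dosing unchanged, steady-state concentration scales as 1/CL: 1.60 / 1.357 = 1.18 μmol/L.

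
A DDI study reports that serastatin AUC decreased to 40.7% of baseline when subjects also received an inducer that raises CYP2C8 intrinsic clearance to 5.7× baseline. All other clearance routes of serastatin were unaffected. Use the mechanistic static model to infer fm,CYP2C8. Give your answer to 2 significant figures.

0.31

Let fm be the CYP2C8 fraction. New clearance relative to baseline = fm × 5.7 + (1 − fm).
AUC ratio = 1 / (new CL fraction), so new CL fraction = 1 / 0.407 = 2.457.
fm × 5.7 + 1 − fm = 2.457  ⇒  fm × (5.7 − 1) = 1.457  ⇒  fm = 0.31.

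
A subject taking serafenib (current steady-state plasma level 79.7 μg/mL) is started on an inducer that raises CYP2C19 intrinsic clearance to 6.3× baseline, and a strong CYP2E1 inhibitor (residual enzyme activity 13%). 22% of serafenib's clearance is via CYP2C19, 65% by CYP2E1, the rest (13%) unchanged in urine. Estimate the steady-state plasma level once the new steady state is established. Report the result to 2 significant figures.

The CYP2C19 pathway (22% of clearance) rises to 6.3× activity: 0.22 × 6.3 = 1.386.
The CYP2E1 pathway (65% of clearance) falls to 0.13× activity: 0.65 × 0.13 = 0.0845.
Non-CYP routes (13%) are unchanged.
Relative clearance = 1.386 + 0.0845 + 0.13 = 1.6005.
Steady-state plasma level ∝ 1/CL: new value = 79.7 / 1.6005 = 50 μg/mL.

50 μg/mL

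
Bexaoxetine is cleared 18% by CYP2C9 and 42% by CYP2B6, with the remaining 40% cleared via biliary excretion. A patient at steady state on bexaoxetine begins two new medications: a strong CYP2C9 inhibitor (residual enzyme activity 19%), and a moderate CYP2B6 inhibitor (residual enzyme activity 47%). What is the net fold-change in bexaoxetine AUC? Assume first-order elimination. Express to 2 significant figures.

CYP2C9: 0.18 × 0.19 = 0.0342
CYP2B6: 0.42 × 0.47 = 0.1974
Other: 0.4 (unchanged)
CL_new/CL_old = 0.0342 + 0.1974 + 0.4 = 0.6316.
Because AUC varies inversely with clearance, the combined effect is 1 / 0.6316 = 1.6.

1.6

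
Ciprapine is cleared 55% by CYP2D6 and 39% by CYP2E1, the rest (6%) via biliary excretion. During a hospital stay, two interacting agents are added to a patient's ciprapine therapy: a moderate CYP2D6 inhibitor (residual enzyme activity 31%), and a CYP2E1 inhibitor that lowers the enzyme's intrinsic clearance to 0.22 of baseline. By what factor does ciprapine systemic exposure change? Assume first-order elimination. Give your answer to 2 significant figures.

3.2

CYP2D6: 0.55 × 0.31 = 0.1705
CYP2E1: 0.39 × 0.22 = 0.0858
Other: 0.06 (unchanged)
New clearance relative to baseline: 0.1705 + 0.0858 + 0.06 = 0.3163.
Because systemic exposure varies inversely with clearance, the combined effect is 1 / 0.3163 = 3.2.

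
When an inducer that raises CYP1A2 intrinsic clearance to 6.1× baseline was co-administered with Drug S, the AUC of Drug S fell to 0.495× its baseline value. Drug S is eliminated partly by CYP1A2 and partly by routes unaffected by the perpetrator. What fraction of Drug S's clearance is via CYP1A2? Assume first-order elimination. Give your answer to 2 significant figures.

CL'/CL = 1 / 0.495 = 2.02
6.1·fm + (1 − fm) = 2.02
fm = (2.02 − 1) / (6.1 − 1) = 0.20

0.20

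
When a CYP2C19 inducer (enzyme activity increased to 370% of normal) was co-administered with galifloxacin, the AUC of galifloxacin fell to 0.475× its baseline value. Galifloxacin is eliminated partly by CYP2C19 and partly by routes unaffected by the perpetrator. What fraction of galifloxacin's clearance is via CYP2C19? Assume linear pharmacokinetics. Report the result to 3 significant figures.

0.409

CL'/CL = 1 / 0.475 = 2.105
3.7·fm + (1 − fm) = 2.105
fm = (2.105 − 1) / (3.7 − 1) = 0.409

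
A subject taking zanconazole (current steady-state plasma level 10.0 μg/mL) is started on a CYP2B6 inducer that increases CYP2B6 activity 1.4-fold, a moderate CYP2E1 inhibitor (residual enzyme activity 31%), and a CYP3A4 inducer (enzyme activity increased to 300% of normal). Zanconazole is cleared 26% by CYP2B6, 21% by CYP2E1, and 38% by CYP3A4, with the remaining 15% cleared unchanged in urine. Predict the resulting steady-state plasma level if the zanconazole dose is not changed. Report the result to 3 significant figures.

CYP2B6: 0.26 × 1.4 = 0.364
CYP2E1: 0.21 × 0.31 = 0.0651
CYP3A4: 0.38 × 3 = 1.14
Other: 0.15 (unchanged)
Relative clearance = 0.364 + 0.0651 + 1.14 + 0.15 = 1.7191.
Steady-state plasma level ∝ 1/CL: new value = 10.0 / 1.7191 = 5.82 μg/mL.

5.82 μg/mL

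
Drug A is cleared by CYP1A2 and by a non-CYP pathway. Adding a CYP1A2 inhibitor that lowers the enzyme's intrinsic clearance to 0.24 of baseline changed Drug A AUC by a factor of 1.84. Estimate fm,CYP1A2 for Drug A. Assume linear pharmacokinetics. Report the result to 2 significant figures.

0.60

Call the CYP1A2 fraction fm. After the interaction, CL_new/CL_old = fm × 0.24 + (1 − fm).
AUC ratio = 1 / (new CL fraction), so new CL fraction = 1 / 1.84 = 0.5435.
fm × 0.24 + 1 − fm = 0.5435  ⇒  fm × (0.24 − 1) = −0.4565  ⇒  fm = 0.60.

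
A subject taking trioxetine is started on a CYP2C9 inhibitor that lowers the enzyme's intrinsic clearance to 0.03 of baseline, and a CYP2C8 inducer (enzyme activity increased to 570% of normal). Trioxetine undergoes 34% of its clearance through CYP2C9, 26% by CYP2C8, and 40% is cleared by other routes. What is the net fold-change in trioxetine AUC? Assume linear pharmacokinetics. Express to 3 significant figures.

The CYP2C9 pathway (34% of clearance) falls to 0.03× activity: 0.34 × 0.03 = 0.0102.
The CYP2C8 pathway (26% of clearance) increases to 5.7× activity: 0.26 × 5.7 = 1.482.
Non-CYP routes (40%) are unchanged.
CL_new/CL_old = 0.0102 + 1.482 + 0.4 = 1.8922.
Because AUC varies inversely with clearance, the combined effect is 1 / 1.8922 = 0.528.

0.528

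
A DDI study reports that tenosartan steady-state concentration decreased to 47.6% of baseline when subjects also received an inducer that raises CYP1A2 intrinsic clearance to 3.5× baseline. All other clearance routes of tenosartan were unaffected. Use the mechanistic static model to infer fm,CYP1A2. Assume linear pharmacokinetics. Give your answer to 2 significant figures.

CL'/CL = 1 / 0.476 = 2.101
3.5·fm + (1 − fm) = 2.101
fm = (2.101 − 1) / (3.5 − 1) = 0.44

0.44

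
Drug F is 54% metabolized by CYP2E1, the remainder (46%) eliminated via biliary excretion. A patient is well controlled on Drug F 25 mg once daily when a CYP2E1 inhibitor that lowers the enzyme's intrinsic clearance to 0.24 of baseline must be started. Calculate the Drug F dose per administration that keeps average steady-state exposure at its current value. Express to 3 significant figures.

The CYP2E1 pathway (54% of clearance) is reduced to 0.24× activity: 0.54 × 0.24 = 0.1296.
The remaining 46% of clearance is unaffected.
New clearance relative to baseline: 0.1296 + 0.46 = 0.5896.
Css,avg = (dose rate)/CL, so holding Css fixed requires dose ∝ CL: 25 × 0.5896 = 14.7 mg.

14.7 mg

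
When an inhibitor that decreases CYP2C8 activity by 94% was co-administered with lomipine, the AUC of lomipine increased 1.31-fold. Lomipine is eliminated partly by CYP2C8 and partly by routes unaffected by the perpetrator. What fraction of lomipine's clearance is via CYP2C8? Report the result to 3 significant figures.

Write x for the fraction cleared via CYP2C8. The observed AUC change means clearance fell to 1/1.31 = 0.7634 of baseline.
Only the CYP2C8 route changed, so 0.7634 = x·0.06 + (1 − x), giving x = 0.252.

0.252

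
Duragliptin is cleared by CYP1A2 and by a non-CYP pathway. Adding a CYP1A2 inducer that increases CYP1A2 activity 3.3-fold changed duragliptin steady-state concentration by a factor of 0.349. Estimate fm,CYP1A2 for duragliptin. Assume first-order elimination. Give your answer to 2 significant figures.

0.81

CL'/CL = 1 / 0.349 = 2.865
3.3·fm + (1 − fm) = 2.865
fm = (2.865 − 1) / (3.3 − 1) = 0.81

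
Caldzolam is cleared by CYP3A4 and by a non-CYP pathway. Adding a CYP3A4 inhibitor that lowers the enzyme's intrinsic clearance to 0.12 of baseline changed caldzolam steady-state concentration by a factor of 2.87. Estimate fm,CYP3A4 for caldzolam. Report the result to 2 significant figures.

0.74

CL'/CL = 1 / 2.87 = 0.3484
0.12·fm + (1 − fm) = 0.3484
fm = (0.3484 − 1) / (0.12 − 1) = 0.74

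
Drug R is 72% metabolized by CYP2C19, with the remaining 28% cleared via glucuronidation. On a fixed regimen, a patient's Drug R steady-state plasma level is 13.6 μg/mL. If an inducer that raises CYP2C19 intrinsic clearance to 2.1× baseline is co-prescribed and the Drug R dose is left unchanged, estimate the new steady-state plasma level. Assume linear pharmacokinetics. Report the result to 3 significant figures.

7.59 μg/mL

The CYP2C19 pathway (72% of clearance) rises to 2.1× activity: 0.72 × 2.1 = 1.512.
The remaining 28% of clearance is unaffected.
CL_new/CL_old = 1.512 + 0.28 = 1.792.
Steady-state plasma level ∝ 1/CL, so new value = 13.6 / 1.792 = 7.59 μg/mL.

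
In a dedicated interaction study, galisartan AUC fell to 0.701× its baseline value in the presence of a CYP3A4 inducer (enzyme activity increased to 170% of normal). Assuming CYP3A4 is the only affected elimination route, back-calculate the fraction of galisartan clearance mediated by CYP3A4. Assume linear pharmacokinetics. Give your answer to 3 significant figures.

0.609

CL'/CL = 1 / 0.701 = 1.427
1.7·fm + (1 − fm) = 1.427
fm = (1.427 − 1) / (1.7 − 1) = 0.609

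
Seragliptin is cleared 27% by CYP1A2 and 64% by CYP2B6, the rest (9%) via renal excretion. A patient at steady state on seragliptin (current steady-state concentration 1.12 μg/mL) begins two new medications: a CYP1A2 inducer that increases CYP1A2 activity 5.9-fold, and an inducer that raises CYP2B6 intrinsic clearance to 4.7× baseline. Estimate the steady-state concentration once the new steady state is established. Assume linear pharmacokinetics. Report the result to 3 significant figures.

The CYP1A2 pathway (27% of clearance) is boosted to 5.9× activity: 0.27 × 5.9 = 1.593.
The CYP2B6 pathway (64% of clearance) rises to 4.7× activity: 0.64 × 4.7 = 3.008.
Non-CYP routes (9%) are unchanged.
New clearance relative to baseline: 1.593 + 3.008 + 0.09 = 4.691.
Steady-state concentration ∝ 1/CL: new value = 1.12 / 4.691 = 0.239 μg/mL.

0.239 μg/mL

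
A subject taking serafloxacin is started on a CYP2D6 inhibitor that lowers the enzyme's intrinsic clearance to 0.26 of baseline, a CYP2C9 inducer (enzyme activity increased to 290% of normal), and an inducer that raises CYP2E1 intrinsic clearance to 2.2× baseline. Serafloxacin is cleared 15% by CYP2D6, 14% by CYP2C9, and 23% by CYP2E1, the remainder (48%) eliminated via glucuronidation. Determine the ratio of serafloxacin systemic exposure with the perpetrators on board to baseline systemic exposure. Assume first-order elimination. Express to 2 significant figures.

The CYP2D6 pathway (15% of clearance) is reduced to 0.26× activity: 0.15 × 0.26 = 0.039.
The CYP2C9 pathway (14% of clearance) increases to 2.9× activity: 0.14 × 2.9 = 0.406.
The CYP2E1 pathway (23% of clearance) increases to 2.2× activity: 0.23 × 2.2 = 0.506.
The remaining 48% of clearance is unaffected.
CL_new/CL_old = 0.039 + 0.406 + 0.506 + 0.48 = 1.431.
Systemic exposure ∝ 1/CL: fold-change = 1 / 1.431 = 0.70.

0.70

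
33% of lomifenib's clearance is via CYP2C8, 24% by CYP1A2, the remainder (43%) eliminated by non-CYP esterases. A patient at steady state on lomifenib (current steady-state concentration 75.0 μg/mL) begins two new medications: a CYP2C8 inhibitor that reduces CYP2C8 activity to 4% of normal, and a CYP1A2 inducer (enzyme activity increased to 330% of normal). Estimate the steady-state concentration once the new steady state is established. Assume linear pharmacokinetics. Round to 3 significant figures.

The CYP2C8 pathway (33% of clearance) drops to 0.04× activity: 0.33 × 0.04 = 0.0132.
The CYP1A2 pathway (24% of clearance) increases to 3.3× activity: 0.24 × 3.3 = 0.792.
Non-CYP routes (43%) are unchanged.
Relative clearance = 0.0132 + 0.792 + 0.43 = 1.2352.
Steady-state concentration ∝ 1/CL: new value = 75.0 / 1.2352 = 60.7 μg/mL.

60.7 μg/mL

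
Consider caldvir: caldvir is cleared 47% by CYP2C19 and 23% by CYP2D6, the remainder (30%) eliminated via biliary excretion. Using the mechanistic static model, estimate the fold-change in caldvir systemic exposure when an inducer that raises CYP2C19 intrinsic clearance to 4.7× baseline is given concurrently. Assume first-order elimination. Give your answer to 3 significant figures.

0.365

CYP2C19: 0.47 × 4.7 = 2.209
CYP2D6: 0.23 (unchanged)
Other: 0.3 (unchanged)
New clearance relative to baseline: 2.209 + 0.23 + 0.3 = 2.739.
Systemic exposure ratio = CL_old/CL_new = 1 / 2.739 = 0.365.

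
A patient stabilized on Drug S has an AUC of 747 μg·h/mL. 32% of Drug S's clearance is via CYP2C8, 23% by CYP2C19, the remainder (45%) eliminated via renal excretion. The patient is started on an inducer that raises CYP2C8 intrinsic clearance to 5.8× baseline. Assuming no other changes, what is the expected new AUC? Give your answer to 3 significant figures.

295 μg·h/mL

CYP2C8: 0.32 × 5.8 = 1.856
CYP2C19: 0.23 (unchanged)
Other: 0.45 (unchanged)
CL_new/CL_old = 1.856 + 0.23 + 0.45 = 2.536.
New AUC = baseline ÷ relative clearance = 747 / 2.536 = 295 μg·h/mL.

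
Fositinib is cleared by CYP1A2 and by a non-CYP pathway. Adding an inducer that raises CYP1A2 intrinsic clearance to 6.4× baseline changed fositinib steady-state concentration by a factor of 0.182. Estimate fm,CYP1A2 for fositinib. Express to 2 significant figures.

Write x for the fraction cleared via CYP1A2. The observed steady-state concentration change means clearance rose to 1/0.182 = 5.495 of baseline.
Only the CYP1A2 route changed, so 5.495 = x·6.4 + (1 − x), giving x = 0.83.

0.83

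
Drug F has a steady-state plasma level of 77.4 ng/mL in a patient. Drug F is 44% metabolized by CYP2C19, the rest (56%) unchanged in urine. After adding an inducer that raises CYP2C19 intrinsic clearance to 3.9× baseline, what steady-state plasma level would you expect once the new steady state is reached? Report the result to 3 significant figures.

34.0 ng/mL

CYP2C19: 0.44 × 3.9 = 1.716
Other: 0.56 (unchanged)
New clearance relative to baseline: 1.716 + 0.56 = 2.276.
With dosing unchanged, steady-state plasma level scales as 1/CL: 77.4 / 2.276 = 34.0 ng/mL.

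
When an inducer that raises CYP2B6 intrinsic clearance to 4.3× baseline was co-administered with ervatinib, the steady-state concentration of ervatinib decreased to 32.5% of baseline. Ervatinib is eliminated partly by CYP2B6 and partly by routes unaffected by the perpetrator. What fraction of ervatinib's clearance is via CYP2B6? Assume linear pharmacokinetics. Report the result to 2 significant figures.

CL'/CL = 1 / 0.325 = 3.077
4.3·fm + (1 − fm) = 3.077
fm = (3.077 − 1) / (4.3 − 1) = 0.63

0.63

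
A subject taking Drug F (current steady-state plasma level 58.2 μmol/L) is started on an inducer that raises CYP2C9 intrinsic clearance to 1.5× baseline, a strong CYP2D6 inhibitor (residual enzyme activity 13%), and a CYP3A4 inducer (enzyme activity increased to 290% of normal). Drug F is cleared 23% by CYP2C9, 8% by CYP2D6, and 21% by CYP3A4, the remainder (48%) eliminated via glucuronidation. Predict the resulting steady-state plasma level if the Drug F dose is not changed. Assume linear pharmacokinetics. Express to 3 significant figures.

The CYP2C9 pathway (23% of clearance) is boosted to 1.5× activity: 0.23 × 1.5 = 0.345.
The CYP2D6 pathway (8% of clearance) drops to 0.13× activity: 0.08 × 0.13 = 0.0104.
The CYP3A4 pathway (21% of clearance) rises to 2.9× activity: 0.21 × 2.9 = 0.609.
The remaining 48% of clearance is unaffected.
CL_new/CL_old = 0.345 + 0.0104 + 0.609 + 0.48 = 1.4444.
Steady-state plasma level ∝ 1/CL: new value = 58.2 / 1.4444 = 40.3 μmol/L.

40.3 μmol/L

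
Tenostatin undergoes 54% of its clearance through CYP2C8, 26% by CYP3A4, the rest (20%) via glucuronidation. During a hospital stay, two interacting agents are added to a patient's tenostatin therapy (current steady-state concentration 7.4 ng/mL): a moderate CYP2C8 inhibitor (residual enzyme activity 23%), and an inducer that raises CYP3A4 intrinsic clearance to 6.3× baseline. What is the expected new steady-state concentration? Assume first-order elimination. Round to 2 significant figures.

3.8 ng/mL

The CYP2C8 pathway (54% of clearance) drops to 0.23× activity: 0.54 × 0.23 = 0.1242.
The CYP3A4 pathway (26% of clearance) increases to 6.3× activity: 0.26 × 6.3 = 1.638.
The remaining 20% of clearance is unaffected.
New clearance relative to baseline: 0.1242 + 1.638 + 0.2 = 1.9622.
New steady-state concentration = 7.4 / 1.9622 = 3.8 ng/mL (concentration scales inversely with clearance).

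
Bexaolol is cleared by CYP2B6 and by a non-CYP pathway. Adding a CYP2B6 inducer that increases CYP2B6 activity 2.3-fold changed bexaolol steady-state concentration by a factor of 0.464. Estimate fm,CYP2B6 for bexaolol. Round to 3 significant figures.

CL'/CL = 1 / 0.464 = 2.155
2.3·fm + (1 − fm) = 2.155
fm = (2.155 − 1) / (2.3 − 1) = 0.889

0.889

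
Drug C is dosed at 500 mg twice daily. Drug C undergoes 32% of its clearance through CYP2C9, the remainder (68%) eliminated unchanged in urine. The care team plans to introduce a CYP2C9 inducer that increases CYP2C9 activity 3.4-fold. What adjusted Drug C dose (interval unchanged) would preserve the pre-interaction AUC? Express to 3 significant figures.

CYP2C9: 0.32 × 3.4 = 1.088
Other: 0.68 (unchanged)
New clearance relative to baseline: 1.088 + 0.68 = 1.768.
To maintain the same steady-state level, dose must scale with clearance: new dose = 500 × 1.768 = 884 mg.

884 mg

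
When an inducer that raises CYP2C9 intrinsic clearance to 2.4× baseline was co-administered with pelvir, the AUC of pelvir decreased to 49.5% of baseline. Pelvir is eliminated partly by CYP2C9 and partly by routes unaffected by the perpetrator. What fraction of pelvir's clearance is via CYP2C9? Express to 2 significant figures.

0.73

CL'/CL = 1 / 0.495 = 2.02
2.4·fm + (1 − fm) = 2.02
fm = (2.02 − 1) / (2.4 − 1) = 0.73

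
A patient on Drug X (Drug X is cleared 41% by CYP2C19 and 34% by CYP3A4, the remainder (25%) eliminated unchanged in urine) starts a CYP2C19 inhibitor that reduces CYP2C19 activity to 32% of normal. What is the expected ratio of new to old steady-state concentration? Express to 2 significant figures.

1.4

The CYP2C19 pathway (41% of clearance) drops to 0.32× activity: 0.41 × 0.32 = 0.1312.
CYP3A4 (34%) and the residual 25% are unaffected.
CL_new/CL_old = 0.1312 + 0.34 + 0.25 = 0.7212.
Since steady-state concentration ∝ 1/CL, the ratio is 1 / 0.7212 = 1.4.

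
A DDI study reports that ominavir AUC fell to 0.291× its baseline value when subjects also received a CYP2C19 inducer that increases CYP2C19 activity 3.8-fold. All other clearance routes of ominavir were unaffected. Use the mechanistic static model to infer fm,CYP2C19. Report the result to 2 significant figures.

Let x = fm,CYP2C19. Because AUC ∝ 1/CL, relative clearance rose to 1/0.291 = 3.436.
Only the CYP2C19 route changed, so 3.436 = x·3.8 + (1 − x), giving x = 0.87.

0.87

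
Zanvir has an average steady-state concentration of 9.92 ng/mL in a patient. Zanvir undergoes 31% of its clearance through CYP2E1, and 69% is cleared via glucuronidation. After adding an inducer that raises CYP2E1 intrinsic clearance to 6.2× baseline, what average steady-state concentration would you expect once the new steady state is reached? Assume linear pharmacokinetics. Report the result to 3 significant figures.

The CYP2E1 pathway (31% of clearance) increases to 6.2× activity: 0.31 × 6.2 = 1.922.
The remaining 69% of clearance is unaffected.
CL_new/CL_old = 1.922 + 0.69 = 2.612.
New average steady-state concentration = baseline ÷ relative clearance = 9.92 / 2.612 = 3.80 ng/mL.

3.80 ng/mL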